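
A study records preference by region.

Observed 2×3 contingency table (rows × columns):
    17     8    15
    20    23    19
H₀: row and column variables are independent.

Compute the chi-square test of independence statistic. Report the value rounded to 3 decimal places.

Row totals [40, 62], col totals [37, 31, 34], n=102
χ² = (17−14.51)²/14.51 + (8−12.16)²/12.16 + (15−13.33)²/13.33 + (20−22.49)²/22.49 + (23−18.84)²/18.84 + (19−20.67)²/20.67 = 3.3842
df = 2

test statistic = 3.384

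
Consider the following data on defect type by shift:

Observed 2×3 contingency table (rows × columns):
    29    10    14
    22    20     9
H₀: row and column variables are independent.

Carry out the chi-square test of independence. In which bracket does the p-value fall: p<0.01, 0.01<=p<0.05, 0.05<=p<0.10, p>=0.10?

p-value bracket: 0.05<=p<0.10

Row totals [53, 51], col totals [51, 30, 23], n=104
χ² = (29−25.99)²/25.99 + (10−15.29)²/15.29 + (14−11.72)²/11.72 + (22−25.01)²/25.01 + (20−14.71)²/14.71 + (9−11.28)²/11.28 = 5.3446
df = 2
p-value (upper-tail) = 0.06909
→ bracket: 0.05<=p<0.10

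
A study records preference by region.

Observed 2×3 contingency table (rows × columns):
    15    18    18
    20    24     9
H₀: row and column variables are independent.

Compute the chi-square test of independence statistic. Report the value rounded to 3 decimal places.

test statistic = 4.535

Row totals [51, 53], col totals [35, 42, 27], n=104
χ² = (15−17.16)²/17.16 + (18−20.60)²/20.60 + (18−13.24)²/13.24 + (20−17.84)²/17.84 + (24−21.40)²/21.40 + (9−13.76)²/13.76 = 4.5346
df = 2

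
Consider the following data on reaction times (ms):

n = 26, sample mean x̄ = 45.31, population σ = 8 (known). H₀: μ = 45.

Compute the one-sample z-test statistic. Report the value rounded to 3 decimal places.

test statistic = 0.198

SE = σ/√n = 8/√26 = 1.5689
z = (x̄−μ₀)/SE = (45.31−45)/1.5689 = 0.1976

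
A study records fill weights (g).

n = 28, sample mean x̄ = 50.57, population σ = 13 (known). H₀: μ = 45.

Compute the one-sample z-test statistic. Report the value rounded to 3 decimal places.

SE = σ/√n = 13/√28 = 2.4568
z = (x̄−μ₀)/SE = (50.57−45)/2.4568 = 2.2672

test statistic = 2.267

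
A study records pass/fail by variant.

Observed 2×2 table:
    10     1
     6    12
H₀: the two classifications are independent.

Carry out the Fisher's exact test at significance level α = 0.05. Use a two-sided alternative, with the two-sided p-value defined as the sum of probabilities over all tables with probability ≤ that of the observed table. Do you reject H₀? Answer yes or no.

reject H₀: yes

Margins: r₁=11, r₂=18, c₁=16, c₂=13, n=29
p_obs = C(11,10)·C(18,6)/C(29,16); sum pmf over tables with pmf ≤ p_obs
p-value (two-sided) = 0.00575
At α=0.05: p < α → reject H₀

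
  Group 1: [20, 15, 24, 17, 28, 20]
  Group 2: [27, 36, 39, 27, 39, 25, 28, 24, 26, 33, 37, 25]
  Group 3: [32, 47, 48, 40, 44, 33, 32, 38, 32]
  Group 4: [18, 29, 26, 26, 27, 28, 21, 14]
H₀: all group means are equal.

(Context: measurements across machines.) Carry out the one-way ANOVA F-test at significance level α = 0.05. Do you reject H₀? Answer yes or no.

reject H₀: yes

Group means [20.67, 30.50, 38.44, 23.62], grand mean 29.286
SSB = Σnᵢ(x̄ᵢ−x̄)² = 1474.712; SSW = ΣΣ(x−x̄ᵢ)² = 1042.431
MSB = 1474.712/3 = 491.5708; MSW = 1042.431/31 = 33.6268
F = MSB/MSW = 14.6184
df = (3, 31)
p-value (upper-tail) = 0.00000
At α=0.05: p < α → reject H₀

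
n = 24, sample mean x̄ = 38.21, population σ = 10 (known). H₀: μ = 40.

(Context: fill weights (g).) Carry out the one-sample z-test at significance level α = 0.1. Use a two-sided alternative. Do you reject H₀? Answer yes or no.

reject H₀: no

SE = σ/√n = 10/√24 = 2.0412
z = (x̄−μ₀)/SE = (38.21−40)/2.0412 = -0.8769
p-value (two-sided) = 0.38053
At α=0.1: p ≥ α → fail to reject H₀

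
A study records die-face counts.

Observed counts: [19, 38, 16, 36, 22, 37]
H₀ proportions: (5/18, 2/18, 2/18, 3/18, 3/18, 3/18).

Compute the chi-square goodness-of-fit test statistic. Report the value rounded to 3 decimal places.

n = 168; E_i = n·p_i = [46.67, 18.67, 18.67, 28.00, 28.00, 28.00]
χ² = (19−46.67)²/46.67 + (38−18.67)²/18.67 + (16−18.67)²/18.67 + (36−28.00)²/28.00 + (22−28.00)²/28.00 + (37−28.00)²/28.00 = 43.2714
df = 5

test statistic = 43.271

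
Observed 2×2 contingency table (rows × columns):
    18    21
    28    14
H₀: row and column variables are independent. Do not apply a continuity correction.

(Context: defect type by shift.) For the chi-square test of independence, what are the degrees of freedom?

degrees of freedom = 1

df = (r−1)(c−1) = (2−1)·(2−1) = 1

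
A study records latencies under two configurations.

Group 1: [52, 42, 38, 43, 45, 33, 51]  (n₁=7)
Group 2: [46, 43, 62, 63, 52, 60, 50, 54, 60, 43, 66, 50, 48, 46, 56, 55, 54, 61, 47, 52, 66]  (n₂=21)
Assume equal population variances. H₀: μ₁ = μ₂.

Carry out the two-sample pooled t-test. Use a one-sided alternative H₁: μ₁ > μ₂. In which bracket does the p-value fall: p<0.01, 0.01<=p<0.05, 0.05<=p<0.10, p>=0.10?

x̄₁=43.429, s₁=6.754, n₁=7
x̄₂=54.000, s₂=7.259, n₂=21
s_p² = [6·6.754² + 20·7.259²]/26 = 51.0659
SE = √(s_p²·(1/7+1/21)) = 3.1188
t = (43.429−54.000)/3.1188 = -3.3896
df = 26
p-value (one-sided, H₁ greater) = 0.99888
→ bracket: p>=0.10

p-value bracket: p>=0.10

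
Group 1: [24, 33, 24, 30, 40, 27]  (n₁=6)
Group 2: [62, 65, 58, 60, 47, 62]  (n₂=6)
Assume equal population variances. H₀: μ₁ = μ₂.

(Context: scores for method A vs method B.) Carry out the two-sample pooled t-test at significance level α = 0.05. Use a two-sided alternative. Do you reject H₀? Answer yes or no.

reject H₀: yes

x̄₁=29.667, s₁=6.154, n₁=6
x̄₂=59.000, s₂=6.325, n₂=6
s_p² = [5·6.154² + 5·6.325²]/10 = 38.9333
SE = √(s_p²·(1/6+1/6)) = 3.6025
t = (29.667−59.000)/3.6025 = -8.1426
df = 10
p-value (two-sided) = 0.00001
At α=0.05: p < α → reject H₀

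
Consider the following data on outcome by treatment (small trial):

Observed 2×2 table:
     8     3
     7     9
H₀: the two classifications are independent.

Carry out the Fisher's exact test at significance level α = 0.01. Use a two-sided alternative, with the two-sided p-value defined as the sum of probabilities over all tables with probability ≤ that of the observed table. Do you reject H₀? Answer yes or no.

reject H₀: no

Margins: r₁=11, r₂=16, c₁=15, c₂=12, n=27
p_obs = C(11,8)·C(16,7)/C(27,15); sum pmf over tables with pmf ≤ p_obs
p-value (two-sided) = 0.23883
At α=0.01: p ≥ α → fail to reject H₀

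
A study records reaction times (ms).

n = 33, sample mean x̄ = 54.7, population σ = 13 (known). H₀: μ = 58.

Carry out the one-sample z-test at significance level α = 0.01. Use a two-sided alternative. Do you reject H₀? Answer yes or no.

SE = σ/√n = 13/√33 = 2.2630
z = (x̄−μ₀)/SE = (54.7−58)/2.2630 = -1.4582
p-value (two-sided) = 0.14478
At α=0.01: p ≥ α → fail to reject H₀

reject H₀: no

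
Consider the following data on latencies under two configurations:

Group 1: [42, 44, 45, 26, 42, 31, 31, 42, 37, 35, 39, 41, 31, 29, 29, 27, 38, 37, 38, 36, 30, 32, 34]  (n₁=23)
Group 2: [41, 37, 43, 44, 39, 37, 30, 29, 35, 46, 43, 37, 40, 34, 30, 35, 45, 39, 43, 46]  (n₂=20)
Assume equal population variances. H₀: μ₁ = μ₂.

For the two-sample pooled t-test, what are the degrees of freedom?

degrees of freedom = 41

df = n₁ + n₂ − 2 = 23 + 20 − 2 = 41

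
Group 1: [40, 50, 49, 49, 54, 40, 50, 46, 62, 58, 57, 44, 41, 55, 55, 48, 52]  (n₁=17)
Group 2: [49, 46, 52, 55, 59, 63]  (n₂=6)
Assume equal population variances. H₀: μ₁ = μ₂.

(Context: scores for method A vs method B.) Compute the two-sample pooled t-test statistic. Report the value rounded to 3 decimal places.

test statistic = -1.312

x̄₁=50.000, s₁=6.452, n₁=17
x̄₂=54.000, s₂=6.325, n₂=6
s_p² = [16·6.452² + 5·6.325²]/21 = 41.2381
SE = √(s_p²·(1/17+1/6)) = 3.0494
t = (50.000−54.000)/3.0494 = -1.3117
df = 21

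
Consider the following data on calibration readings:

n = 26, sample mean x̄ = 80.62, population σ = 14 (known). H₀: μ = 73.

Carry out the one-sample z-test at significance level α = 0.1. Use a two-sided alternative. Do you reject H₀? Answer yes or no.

SE = σ/√n = 14/√26 = 2.7456
z = (x̄−μ₀)/SE = (80.62−73)/2.7456 = 2.7753
p-value (two-sided) = 0.00551
At α=0.1: p < α → reject H₀

reject H₀: yes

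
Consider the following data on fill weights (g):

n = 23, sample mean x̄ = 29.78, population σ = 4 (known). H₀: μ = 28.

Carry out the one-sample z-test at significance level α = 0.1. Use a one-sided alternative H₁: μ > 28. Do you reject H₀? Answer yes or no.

reject H₀: yes

SE = σ/√n = 4/√23 = 0.8341
z = (x̄−μ₀)/SE = (29.78−28)/0.8341 = 2.1341
p-value (one-sided, H₁ greater) = 0.01642
At α=0.1: p < α → reject H₀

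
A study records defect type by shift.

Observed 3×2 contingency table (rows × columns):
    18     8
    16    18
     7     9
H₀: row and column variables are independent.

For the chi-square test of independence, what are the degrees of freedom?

degrees of freedom = 2

df = (r−1)(c−1) = (3−1)·(2−1) = 2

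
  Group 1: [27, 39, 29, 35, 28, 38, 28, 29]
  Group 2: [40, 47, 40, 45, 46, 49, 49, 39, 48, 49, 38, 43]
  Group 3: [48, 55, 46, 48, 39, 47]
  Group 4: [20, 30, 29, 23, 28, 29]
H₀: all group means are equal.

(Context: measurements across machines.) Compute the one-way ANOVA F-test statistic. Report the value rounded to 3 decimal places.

Group means [31.62, 44.42, 47.17, 26.50], grand mean 38.375
SSB = Σnᵢ(x̄ᵢ−x̄)² = 2112.375; SSW = ΣΣ(x−x̄ᵢ)² = 577.125
MSB = 2112.375/3 = 704.1250; MSW = 577.125/28 = 20.6116
F = MSB/MSW = 34.1616
df = (3, 28)

test statistic = 34.162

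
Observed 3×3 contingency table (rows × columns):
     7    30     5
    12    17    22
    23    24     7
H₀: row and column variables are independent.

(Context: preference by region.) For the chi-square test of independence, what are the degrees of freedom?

degrees of freedom = 4

df = (r−1)(c−1) = (3−1)·(3−1) = 4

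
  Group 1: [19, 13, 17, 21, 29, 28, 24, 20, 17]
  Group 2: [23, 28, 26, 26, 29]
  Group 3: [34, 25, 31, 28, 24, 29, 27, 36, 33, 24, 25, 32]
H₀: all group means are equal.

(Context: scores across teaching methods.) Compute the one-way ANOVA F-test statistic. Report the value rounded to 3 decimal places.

Group means [20.89, 26.40, 29.00], grand mean 25.692
SSB = Σnᵢ(x̄ᵢ−x̄)² = 341.450; SSW = ΣΣ(x−x̄ᵢ)² = 434.089
MSB = 341.450/2 = 170.7248; MSW = 434.089/23 = 18.8734
F = MSB/MSW = 9.0458
df = (2, 23)

test statistic = 9.046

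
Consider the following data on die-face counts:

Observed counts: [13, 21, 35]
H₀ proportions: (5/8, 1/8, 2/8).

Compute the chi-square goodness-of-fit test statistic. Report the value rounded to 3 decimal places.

n = 69; E_i = n·p_i = [43.12, 8.62, 17.25]
χ² = (13−43.12)²/43.12 + (21−8.62)²/8.62 + (35−17.25)²/17.25 = 57.0638
df = 2

test statistic = 57.064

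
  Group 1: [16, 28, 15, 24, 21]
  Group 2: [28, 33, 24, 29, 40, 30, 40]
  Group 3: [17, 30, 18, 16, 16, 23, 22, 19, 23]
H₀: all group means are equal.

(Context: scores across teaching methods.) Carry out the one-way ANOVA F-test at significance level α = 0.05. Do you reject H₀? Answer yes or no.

Group means [20.80, 32.00, 20.44], grand mean 24.381
SSB = Σnᵢ(x̄ᵢ−x̄)² = 609.930; SSW = ΣΣ(x−x̄ᵢ)² = 507.022
MSB = 609.930/2 = 304.9651; MSW = 507.022/18 = 28.1679
F = MSB/MSW = 10.8267
df = (2, 18)
p-value (upper-tail) = 0.00082
At α=0.05: p < α → reject H₀

reject H₀: yes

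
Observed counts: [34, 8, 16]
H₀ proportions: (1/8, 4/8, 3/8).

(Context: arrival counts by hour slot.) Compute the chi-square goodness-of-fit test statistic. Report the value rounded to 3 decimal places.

test statistic = 115.425

n = 58; E_i = n·p_i = [7.25, 29.00, 21.75]
χ² = (34−7.25)²/7.25 + (8−29.00)²/29.00 + (16−21.75)²/21.75 = 115.4253
df = 2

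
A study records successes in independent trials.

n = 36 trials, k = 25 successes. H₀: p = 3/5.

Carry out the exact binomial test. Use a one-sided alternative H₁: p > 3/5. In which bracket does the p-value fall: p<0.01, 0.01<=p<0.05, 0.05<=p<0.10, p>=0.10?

Exact binomial: n=36, k=25, p₀=3/5=0.6000
P(X≥25) from Σ C(n,i)·p₀^i·(1−p₀)^(n−i)
p-value (one-sided, H₁ greater) = 0.16201
→ bracket: p>=0.10

p-value bracket: p>=0.10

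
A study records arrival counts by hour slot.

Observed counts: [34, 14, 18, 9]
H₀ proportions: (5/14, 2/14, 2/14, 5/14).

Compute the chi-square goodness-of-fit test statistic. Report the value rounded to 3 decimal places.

test statistic = 19.715

n = 75; E_i = n·p_i = [26.79, 10.71, 10.71, 26.79]
χ² = (34−26.79)²/26.79 + (14−10.71)²/10.71 + (18−10.71)²/10.71 + (9−26.79)²/26.79 = 19.7147
df = 3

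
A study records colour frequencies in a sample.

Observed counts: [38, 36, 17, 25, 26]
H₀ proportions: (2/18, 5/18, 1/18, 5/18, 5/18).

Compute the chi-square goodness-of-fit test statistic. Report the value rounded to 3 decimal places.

test statistic = 51.994

n = 142; E_i = n·p_i = [15.78, 39.44, 7.89, 39.44, 39.44]
χ² = (38−15.78)²/15.78 + (36−39.44)²/39.44 + (17−7.89)²/7.89 + (25−39.44)²/39.44 + (26−39.44)²/39.44 = 51.9944
df = 4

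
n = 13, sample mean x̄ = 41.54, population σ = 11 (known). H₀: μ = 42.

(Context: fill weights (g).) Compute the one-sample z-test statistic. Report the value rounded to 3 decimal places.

SE = σ/√n = 11/√13 = 3.0509
z = (x̄−μ₀)/SE = (41.54−42)/3.0509 = -0.1508

test statistic = -0.151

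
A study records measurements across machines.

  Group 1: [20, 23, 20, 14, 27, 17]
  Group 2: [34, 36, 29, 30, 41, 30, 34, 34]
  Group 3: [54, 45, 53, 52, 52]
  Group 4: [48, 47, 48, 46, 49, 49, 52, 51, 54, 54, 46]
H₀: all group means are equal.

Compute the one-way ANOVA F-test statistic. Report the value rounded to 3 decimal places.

test statistic = 107.710

Group means [20.17, 33.50, 51.20, 49.45], grand mean 39.633
SSB = Σnᵢ(x̄ᵢ−x̄)² = 4304.606; SSW = ΣΣ(x−x̄ᵢ)² = 346.361
MSB = 4304.606/3 = 1434.8687; MSW = 346.361/26 = 13.3216
F = MSB/MSW = 107.7102
df = (3, 26)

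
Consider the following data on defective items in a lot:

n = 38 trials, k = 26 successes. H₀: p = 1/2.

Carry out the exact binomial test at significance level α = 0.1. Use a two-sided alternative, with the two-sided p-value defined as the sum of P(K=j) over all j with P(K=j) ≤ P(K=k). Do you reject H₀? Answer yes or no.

reject H₀: yes

Exact binomial: n=38, k=26, p₀=1/2=0.5000
P(X=j) = C(n,j)·p₀^j·(1−p₀)^(n−j); p = Σ P(X=j) over j with P(X=j) ≤ P(X=26)
p-value (two-sided) = 0.03355
At α=0.1: p < α → reject H₀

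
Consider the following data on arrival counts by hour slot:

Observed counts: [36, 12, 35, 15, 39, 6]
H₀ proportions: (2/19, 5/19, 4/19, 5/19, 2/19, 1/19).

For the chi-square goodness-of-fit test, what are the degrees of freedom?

df = k − 1 = 6 − 1 = 5

degrees of freedom = 5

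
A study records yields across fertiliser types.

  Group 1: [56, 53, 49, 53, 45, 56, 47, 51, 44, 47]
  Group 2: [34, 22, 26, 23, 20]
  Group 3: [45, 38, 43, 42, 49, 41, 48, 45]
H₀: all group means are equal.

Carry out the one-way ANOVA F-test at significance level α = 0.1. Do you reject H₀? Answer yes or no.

reject H₀: yes

Group means [50.10, 25.00, 43.88], grand mean 42.478
SSB = Σnᵢ(x̄ᵢ−x̄)² = 2123.964; SSW = ΣΣ(x−x̄ᵢ)² = 383.775
MSB = 2123.964/2 = 1061.9821; MSW = 383.775/20 = 19.1887
F = MSB/MSW = 55.3440
df = (2, 20)
p-value (upper-tail) = 0.00000
At α=0.1: p < α → reject H₀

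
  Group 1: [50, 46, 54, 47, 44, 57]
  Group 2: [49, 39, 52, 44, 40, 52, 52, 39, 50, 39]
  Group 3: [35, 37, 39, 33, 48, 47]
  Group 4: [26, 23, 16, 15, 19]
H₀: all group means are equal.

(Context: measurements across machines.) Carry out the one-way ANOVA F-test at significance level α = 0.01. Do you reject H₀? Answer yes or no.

Group means [49.67, 45.60, 39.83, 19.80], grand mean 40.444
SSB = Σnᵢ(x̄ᵢ−x̄)² = 2909.300; SSW = ΣΣ(x−x̄ᵢ)² = 727.367
MSB = 2909.300/3 = 969.7667; MSW = 727.367/23 = 31.6246
F = MSB/MSW = 30.6649
df = (3, 23)
p-value (upper-tail) = 0.00000
At α=0.01: p < α → reject H₀

reject H₀: yes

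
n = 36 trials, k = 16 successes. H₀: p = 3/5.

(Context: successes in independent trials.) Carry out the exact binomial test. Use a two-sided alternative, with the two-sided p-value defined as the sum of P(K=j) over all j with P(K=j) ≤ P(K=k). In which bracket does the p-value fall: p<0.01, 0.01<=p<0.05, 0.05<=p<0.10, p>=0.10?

Exact binomial: n=36, k=16, p₀=3/5=0.6000
P(X=j) = C(n,j)·p₀^j·(1−p₀)^(n−j); p = Σ P(X=j) over j with P(X=j) ≤ P(X=16)
p-value (two-sided) = 0.06228
→ bracket: 0.05<=p<0.10

p-value bracket: 0.05<=p<0.10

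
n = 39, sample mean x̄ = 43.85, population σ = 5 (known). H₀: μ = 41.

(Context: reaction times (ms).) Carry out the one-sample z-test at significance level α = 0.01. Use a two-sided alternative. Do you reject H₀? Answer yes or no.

SE = σ/√n = 5/√39 = 0.8006
z = (x̄−μ₀)/SE = (43.85−41)/0.8006 = 3.5596
p-value (two-sided) = 0.00037
At α=0.01: p < α → reject H₀

reject H₀: yes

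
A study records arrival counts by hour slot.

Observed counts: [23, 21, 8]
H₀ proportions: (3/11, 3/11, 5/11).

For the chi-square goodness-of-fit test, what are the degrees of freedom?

df = k − 1 = 3 − 1 = 2

degrees of freedom = 2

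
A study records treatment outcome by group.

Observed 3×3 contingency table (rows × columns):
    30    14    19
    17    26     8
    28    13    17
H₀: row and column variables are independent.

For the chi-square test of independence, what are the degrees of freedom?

df = (r−1)(c−1) = (3−1)·(3−1) = 4

degrees of freedom = 4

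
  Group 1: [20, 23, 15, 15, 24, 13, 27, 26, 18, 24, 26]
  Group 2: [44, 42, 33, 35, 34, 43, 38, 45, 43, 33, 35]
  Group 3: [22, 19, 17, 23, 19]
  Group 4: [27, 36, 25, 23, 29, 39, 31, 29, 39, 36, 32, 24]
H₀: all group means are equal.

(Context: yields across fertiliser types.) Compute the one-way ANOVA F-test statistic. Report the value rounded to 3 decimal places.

test statistic = 29.433

Group means [21.00, 38.64, 20.00, 30.83], grand mean 28.872
SSB = Σnᵢ(x̄ᵢ−x̄)² = 2170.147; SSW = ΣΣ(x−x̄ᵢ)² = 860.212
MSB = 2170.147/3 = 723.3823; MSW = 860.212/35 = 24.5775
F = MSB/MSW = 29.4327
df = (3, 35)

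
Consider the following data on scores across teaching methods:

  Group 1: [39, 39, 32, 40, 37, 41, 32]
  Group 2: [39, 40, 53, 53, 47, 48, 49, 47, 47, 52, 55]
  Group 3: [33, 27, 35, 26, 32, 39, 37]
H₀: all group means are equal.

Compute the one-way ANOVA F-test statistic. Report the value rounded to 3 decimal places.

Group means [37.14, 48.18, 32.71], grand mean 40.760
SSB = Σnᵢ(x̄ᵢ−x̄)² = 1150.638; SSW = ΣΣ(x−x̄ᵢ)² = 487.922
MSB = 1150.638/2 = 575.3190; MSW = 487.922/22 = 22.1783
F = MSB/MSW = 25.9407
df = (2, 22)

test statistic = 25.941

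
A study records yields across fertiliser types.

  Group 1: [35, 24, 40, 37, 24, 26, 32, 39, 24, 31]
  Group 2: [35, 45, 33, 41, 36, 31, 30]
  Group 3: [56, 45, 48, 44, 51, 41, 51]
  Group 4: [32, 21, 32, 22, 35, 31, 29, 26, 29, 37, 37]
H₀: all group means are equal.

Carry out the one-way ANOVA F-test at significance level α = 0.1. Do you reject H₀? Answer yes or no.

Group means [31.20, 35.86, 48.00, 30.09], grand mean 35.143
SSB = Σnᵢ(x̄ᵢ−x̄)² = 1596.919; SSW = ΣΣ(x−x̄ᵢ)² = 997.366
MSB = 1596.919/3 = 532.3065; MSW = 997.366/31 = 32.1731
F = MSB/MSW = 16.5451
df = (3, 31)
p-value (upper-tail) = 0.00000
At α=0.1: p < α → reject H₀

reject H₀: yes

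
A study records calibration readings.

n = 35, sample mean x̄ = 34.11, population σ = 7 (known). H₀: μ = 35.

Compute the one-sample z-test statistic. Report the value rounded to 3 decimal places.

test statistic = -0.752

SE = σ/√n = 7/√35 = 1.1832
z = (x̄−μ₀)/SE = (34.11−35)/1.1832 = -0.7522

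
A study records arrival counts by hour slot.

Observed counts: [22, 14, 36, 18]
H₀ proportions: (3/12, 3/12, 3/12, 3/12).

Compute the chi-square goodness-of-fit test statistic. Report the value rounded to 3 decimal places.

n = 90; E_i = n·p_i = [22.50, 22.50, 22.50, 22.50]
χ² = (22−22.50)²/22.50 + (14−22.50)²/22.50 + (36−22.50)²/22.50 + (18−22.50)²/22.50 = 12.2222
df = 3

test statistic = 12.222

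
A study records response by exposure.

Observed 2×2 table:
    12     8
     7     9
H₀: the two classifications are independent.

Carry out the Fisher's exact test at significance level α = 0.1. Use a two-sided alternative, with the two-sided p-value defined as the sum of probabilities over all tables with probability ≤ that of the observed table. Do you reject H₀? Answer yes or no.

reject H₀: no

Margins: r₁=20, r₂=16, c₁=19, c₂=17, n=36
p_obs = C(20,12)·C(16,7)/C(36,19); sum pmf over tables with pmf ≤ p_obs
p-value (two-sided) = 0.50273
At α=0.1: p ≥ α → fail to reject H₀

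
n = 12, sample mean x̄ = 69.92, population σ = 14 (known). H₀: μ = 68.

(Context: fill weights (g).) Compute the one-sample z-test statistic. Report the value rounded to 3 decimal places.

SE = σ/√n = 14/√12 = 4.0415
z = (x̄−μ₀)/SE = (69.92−68)/4.0415 = 0.4751

test statistic = 0.475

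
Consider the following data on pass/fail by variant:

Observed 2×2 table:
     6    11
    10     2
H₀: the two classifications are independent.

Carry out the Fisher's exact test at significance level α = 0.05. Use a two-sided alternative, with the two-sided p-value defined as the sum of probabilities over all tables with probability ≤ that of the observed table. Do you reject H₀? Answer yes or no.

Margins: r₁=17, r₂=12, c₁=16, c₂=13, n=29
p_obs = C(17,6)·C(12,10)/C(29,16); sum pmf over tables with pmf ≤ p_obs
p-value (two-sided) = 0.02157
At α=0.05: p < α → reject H₀

reject H₀: yes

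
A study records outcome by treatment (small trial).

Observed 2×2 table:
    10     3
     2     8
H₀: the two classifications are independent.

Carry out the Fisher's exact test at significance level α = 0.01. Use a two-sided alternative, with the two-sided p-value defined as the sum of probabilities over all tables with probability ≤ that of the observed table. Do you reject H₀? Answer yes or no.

reject H₀: no

Margins: r₁=13, r₂=10, c₁=12, c₂=11, n=23
p_obs = C(13,10)·C(10,2)/C(23,12); sum pmf over tables with pmf ≤ p_obs
p-value (two-sided) = 0.01228
At α=0.01: p ≥ α → fail to reject H₀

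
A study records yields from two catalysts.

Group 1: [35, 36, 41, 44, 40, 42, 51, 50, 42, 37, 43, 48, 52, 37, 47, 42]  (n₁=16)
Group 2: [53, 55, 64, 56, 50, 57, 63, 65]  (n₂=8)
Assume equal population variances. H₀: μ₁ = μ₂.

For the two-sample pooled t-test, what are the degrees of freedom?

df = n₁ + n₂ − 2 = 16 + 8 − 2 = 22

degrees of freedom = 22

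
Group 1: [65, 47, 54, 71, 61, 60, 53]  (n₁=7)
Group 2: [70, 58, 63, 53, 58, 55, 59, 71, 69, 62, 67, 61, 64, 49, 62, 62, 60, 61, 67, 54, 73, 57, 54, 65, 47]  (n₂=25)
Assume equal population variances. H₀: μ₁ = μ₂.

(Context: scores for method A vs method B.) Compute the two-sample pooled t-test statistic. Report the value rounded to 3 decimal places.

x̄₁=58.714, s₁=8.056, n₁=7
x̄₂=60.840, s₂=6.675, n₂=25
s_p² = [6·8.056² + 24·6.675²]/30 = 48.6263
SE = √(s_p²·(1/7+1/25)) = 2.9819
t = (58.714−60.840)/2.9819 = -0.7129
df = 30

test statistic = -0.713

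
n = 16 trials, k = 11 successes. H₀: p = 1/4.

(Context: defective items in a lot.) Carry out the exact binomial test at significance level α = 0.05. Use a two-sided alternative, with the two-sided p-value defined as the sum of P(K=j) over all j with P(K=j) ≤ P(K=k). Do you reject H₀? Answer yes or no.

Exact binomial: n=16, k=11, p₀=1/4=0.2500
P(X=j) = C(n,j)·p₀^j·(1−p₀)^(n−j); p = Σ P(X=j) over j with P(X=j) ≤ P(X=11)
p-value (two-sided) = 0.00029
At α=0.05: p < α → reject H₀

reject H₀: yes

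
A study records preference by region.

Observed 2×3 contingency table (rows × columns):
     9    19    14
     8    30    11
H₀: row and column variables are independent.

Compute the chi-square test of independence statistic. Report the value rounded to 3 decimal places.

Row totals [42, 49], col totals [17, 49, 25], n=91
χ² = (9−7.85)²/7.85 + (19−22.62)²/22.62 + (14−11.54)²/11.54 + (8−9.15)²/9.15 + (30−26.38)²/26.38 + (11−13.46)²/13.46 = 2.3637
df = 2

test statistic = 2.364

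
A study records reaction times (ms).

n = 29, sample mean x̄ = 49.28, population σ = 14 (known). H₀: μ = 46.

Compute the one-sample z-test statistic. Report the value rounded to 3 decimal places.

SE = σ/√n = 14/√29 = 2.5997
z = (x̄−μ₀)/SE = (49.28−46)/2.5997 = 1.2617

test statistic = 1.262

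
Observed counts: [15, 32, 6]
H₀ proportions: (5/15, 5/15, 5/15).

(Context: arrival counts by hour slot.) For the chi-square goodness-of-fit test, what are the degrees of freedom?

degrees of freedom = 2

df = k − 1 = 3 − 1 = 2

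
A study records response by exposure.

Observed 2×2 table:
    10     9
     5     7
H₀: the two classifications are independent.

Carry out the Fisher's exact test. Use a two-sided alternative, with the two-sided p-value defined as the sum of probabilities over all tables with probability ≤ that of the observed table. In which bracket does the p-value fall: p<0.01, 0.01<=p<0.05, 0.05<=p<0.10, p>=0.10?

p-value bracket: p>=0.10

Margins: r₁=19, r₂=12, c₁=15, c₂=16, n=31
p_obs = C(19,10)·C(12,5)/C(31,15); sum pmf over tables with pmf ≤ p_obs
p-value (two-sided) = 0.71599
→ bracket: p>=0.10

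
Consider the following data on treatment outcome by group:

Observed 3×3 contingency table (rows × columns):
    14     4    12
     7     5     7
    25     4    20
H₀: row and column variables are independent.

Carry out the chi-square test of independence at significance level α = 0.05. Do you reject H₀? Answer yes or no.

reject H₀: no

Row totals [30, 19, 49], col totals [46, 13, 39], n=98
χ² = (14−14.08)²/14.08 + (4−3.98)²/3.98 + (12−11.94)²/11.94 + (7−8.92)²/8.92 + (5−2.52)²/2.52 + (7−7.56)²/7.56 + (25−23.00)²/23.00 + (4−6.50)²/6.50 + (20−19.50)²/19.50 = 4.0429
df = 4
p-value (upper-tail) = 0.40023
At α=0.05: p ≥ α → fail to reject H₀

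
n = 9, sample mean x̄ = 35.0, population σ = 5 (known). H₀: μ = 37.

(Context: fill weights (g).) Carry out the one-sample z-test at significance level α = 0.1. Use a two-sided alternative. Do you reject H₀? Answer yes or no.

SE = σ/√n = 5/√9 = 1.6667
z = (x̄−μ₀)/SE = (35.0−37)/1.6667 = -1.2000
p-value (two-sided) = 0.23014
At α=0.1: p ≥ α → fail to reject H₀

reject H₀: no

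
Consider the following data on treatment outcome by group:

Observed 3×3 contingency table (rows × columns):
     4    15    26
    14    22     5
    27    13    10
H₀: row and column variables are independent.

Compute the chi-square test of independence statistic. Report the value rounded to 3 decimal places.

test statistic = 36.976

Row totals [45, 41, 50], col totals [45, 50, 41], n=136
χ² = (4−14.89)²/14.89 + (15−16.54)²/16.54 + (26−13.57)²/13.57 + (14−13.57)²/13.57 + (22−15.07)²/15.07 + (5−12.36)²/12.36 + (27−16.54)²/16.54 + (13−18.38)²/18.38 + (10−15.07)²/15.07 = 36.9757
df = 4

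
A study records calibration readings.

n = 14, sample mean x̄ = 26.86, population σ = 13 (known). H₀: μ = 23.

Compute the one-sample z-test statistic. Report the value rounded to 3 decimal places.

SE = σ/√n = 13/√14 = 3.4744
z = (x̄−μ₀)/SE = (26.86−23)/3.4744 = 1.1110

test statistic = 1.111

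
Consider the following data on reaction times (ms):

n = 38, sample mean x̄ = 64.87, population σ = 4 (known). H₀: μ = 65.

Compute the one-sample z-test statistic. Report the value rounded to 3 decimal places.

test statistic = -0.200

SE = σ/√n = 4/√38 = 0.6489
z = (x̄−μ₀)/SE = (64.87−65)/0.6489 = -0.2003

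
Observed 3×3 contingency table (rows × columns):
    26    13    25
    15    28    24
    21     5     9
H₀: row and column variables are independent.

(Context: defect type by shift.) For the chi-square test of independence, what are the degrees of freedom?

df = (r−1)(c−1) = (3−1)·(3−1) = 4

degrees of freedom = 4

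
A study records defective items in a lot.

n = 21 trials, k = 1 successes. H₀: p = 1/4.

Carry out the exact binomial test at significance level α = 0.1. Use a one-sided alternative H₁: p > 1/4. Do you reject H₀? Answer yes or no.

reject H₀: no

Exact binomial: n=21, k=1, p₀=1/4=0.2500
P(X≥1) from Σ C(n,i)·p₀^i·(1−p₀)^(n−i)
p-value (one-sided, H₁ greater) = 0.99762
At α=0.1: p ≥ α → fail to reject H₀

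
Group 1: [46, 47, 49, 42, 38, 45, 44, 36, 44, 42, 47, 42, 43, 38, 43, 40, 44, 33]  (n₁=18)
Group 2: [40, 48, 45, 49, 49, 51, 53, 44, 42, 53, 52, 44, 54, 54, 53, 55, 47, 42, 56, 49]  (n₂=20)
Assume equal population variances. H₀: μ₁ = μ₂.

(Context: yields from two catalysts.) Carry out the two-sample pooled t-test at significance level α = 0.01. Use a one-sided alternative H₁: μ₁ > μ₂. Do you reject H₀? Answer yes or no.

x̄₁=42.389, s₁=4.118, n₁=18
x̄₂=49.000, s₂=4.845, n₂=20
s_p² = [17·4.118² + 19·4.845²]/36 = 20.3966
SE = √(s_p²·(1/18+1/20)) = 1.4673
t = (42.389−49.000)/1.4673 = -4.5056
df = 36
p-value (one-sided, H₁ greater) = 0.99997
At α=0.01: p ≥ α → fail to reject H₀

reject H₀: no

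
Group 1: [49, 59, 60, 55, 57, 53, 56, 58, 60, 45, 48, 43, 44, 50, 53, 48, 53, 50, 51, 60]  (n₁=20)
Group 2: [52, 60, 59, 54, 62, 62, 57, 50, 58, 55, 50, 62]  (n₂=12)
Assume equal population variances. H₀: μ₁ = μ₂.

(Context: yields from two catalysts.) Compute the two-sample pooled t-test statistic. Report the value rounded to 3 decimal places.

x̄₁=52.600, s₁=5.462, n₁=20
x̄₂=56.750, s₂=4.515, n₂=12
s_p² = [19·5.462² + 11·4.515²]/30 = 26.3683
SE = √(s_p²·(1/20+1/12)) = 1.8750
t = (52.600−56.750)/1.8750 = -2.2133
df = 30

test statistic = -2.213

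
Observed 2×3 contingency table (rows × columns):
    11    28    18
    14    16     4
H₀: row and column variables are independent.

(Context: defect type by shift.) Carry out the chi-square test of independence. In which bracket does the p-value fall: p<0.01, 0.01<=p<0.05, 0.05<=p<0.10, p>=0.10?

Row totals [57, 34], col totals [25, 44, 22], n=91
χ² = (11−15.66)²/15.66 + (28−27.56)²/27.56 + (18−13.78)²/13.78 + (14−9.34)²/9.34 + (16−16.44)²/16.44 + (4−8.22)²/8.22 = 7.1878
df = 2
p-value (upper-tail) = 0.02749
→ bracket: 0.01<=p<0.05

p-value bracket: 0.01<=p<0.05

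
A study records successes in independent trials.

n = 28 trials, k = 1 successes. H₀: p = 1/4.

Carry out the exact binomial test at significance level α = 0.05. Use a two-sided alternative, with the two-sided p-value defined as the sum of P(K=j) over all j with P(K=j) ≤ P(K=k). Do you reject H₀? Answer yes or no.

Exact binomial: n=28, k=1, p₀=1/4=0.2500
P(X=j) = C(n,j)·p₀^j·(1−p₀)^(n−j); p = Σ P(X=j) over j with P(X=j) ≤ P(X=1)
p-value (two-sided) = 0.00706
At α=0.05: p < α → reject H₀

reject H₀: yes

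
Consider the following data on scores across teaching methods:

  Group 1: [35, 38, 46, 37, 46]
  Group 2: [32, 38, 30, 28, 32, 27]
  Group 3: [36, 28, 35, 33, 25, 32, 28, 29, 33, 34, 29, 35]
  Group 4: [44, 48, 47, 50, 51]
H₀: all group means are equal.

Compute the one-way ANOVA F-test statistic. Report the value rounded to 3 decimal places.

test statistic = 27.557

Group means [40.40, 31.17, 31.42, 48.00], grand mean 35.929
SSB = Σnᵢ(x̄ᵢ−x̄)² = 1208.907; SSW = ΣΣ(x−x̄ᵢ)² = 350.950
MSB = 1208.907/3 = 402.9690; MSW = 350.950/24 = 14.6229
F = MSB/MSW = 27.5574
df = (3, 24)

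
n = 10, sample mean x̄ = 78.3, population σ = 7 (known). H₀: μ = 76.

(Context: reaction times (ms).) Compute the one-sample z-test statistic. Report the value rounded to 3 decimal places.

test statistic = 1.039

SE = σ/√n = 7/√10 = 2.2136
z = (x̄−μ₀)/SE = (78.3−76)/2.2136 = 1.0390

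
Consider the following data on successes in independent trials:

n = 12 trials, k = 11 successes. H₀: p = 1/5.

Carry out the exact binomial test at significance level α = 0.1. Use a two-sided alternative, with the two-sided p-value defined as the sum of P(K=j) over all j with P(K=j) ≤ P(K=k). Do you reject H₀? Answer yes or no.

reject H₀: yes

Exact binomial: n=12, k=11, p₀=1/5=0.2000
P(X=j) = C(n,j)·p₀^j·(1−p₀)^(n−j); p = Σ P(X=j) over j with P(X=j) ≤ P(X=11)
p-value (two-sided) = 0.00000
At α=0.1: p < α → reject H₀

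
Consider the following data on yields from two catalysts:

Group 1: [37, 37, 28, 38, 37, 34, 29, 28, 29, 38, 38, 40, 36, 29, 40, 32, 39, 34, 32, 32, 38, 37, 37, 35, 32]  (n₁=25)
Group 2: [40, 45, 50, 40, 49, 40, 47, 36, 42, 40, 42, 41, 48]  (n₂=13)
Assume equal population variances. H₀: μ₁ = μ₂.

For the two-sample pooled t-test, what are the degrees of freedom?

degrees of freedom = 36

df = n₁ + n₂ − 2 = 25 + 13 − 2 = 36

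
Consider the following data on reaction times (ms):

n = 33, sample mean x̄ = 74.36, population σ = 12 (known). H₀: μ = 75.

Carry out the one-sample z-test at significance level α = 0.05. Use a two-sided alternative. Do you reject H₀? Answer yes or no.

SE = σ/√n = 12/√33 = 2.0889
z = (x̄−μ₀)/SE = (74.36−75)/2.0889 = -0.3064
p-value (two-sided) = 0.75932
At α=0.05: p ≥ α → fail to reject H₀

reject H₀: no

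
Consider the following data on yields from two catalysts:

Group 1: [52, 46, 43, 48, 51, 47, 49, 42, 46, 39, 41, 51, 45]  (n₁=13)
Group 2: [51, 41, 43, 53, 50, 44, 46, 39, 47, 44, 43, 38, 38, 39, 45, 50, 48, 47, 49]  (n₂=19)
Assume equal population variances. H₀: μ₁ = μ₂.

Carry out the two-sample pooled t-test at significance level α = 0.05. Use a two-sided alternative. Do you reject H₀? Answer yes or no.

reject H₀: no

x̄₁=46.154, s₁=4.079, n₁=13
x̄₂=45.000, s₂=4.595, n₂=19
s_p² = [12·4.079² + 18·4.595²]/30 = 19.3231
SE = √(s_p²·(1/13+1/19)) = 1.5822
t = (46.154−45.000)/1.5822 = 0.7293
df = 30
p-value (two-sided) = 0.47150
At α=0.05: p ≥ α → fail to reject H₀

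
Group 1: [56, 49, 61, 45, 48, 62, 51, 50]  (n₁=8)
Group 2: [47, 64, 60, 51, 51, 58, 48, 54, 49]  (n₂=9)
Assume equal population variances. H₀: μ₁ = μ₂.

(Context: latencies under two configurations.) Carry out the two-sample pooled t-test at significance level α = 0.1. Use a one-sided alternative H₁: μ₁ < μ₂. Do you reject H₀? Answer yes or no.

reject H₀: no

x̄₁=52.750, s₁=6.228, n₁=8
x̄₂=53.556, s₂=5.897, n₂=9
s_p² = [7·6.228² + 8·5.897²]/15 = 36.6481
SE = √(s_p²·(1/8+1/9)) = 2.9416
t = (52.750−53.556)/2.9416 = -0.2738
df = 15
p-value (one-sided, H₁ less) = 0.39397
At α=0.1: p ≥ α → fail to reject H₀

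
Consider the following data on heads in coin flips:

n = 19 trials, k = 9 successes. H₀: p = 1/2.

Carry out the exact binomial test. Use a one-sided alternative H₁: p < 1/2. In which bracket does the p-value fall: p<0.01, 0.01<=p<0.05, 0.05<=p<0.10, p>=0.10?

Exact binomial: n=19, k=9, p₀=1/2=0.5000
P(X≤9) from Σ C(n,i)·p₀^i·(1−p₀)^(n−i)
p-value (one-sided, H₁ less) = 0.50000
→ bracket: p>=0.10

p-value bracket: p>=0.10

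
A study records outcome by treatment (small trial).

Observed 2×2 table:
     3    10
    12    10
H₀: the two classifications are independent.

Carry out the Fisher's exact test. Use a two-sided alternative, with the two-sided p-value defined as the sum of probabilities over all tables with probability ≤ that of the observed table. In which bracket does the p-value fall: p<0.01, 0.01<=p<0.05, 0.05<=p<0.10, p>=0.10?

Margins: r₁=13, r₂=22, c₁=15, c₂=20, n=35
p_obs = C(13,3)·C(22,12)/C(35,15); sum pmf over tables with pmf ≤ p_obs
p-value (two-sided) = 0.08914
→ bracket: 0.05<=p<0.10

p-value bracket: 0.05<=p<0.10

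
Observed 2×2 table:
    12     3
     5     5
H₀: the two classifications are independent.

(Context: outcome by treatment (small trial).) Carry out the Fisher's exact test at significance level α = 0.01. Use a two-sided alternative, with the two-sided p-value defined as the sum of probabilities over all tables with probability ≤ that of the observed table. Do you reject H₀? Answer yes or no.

Margins: r₁=15, r₂=10, c₁=17, c₂=8, n=25
p_obs = C(15,12)·C(10,5)/C(25,17); sum pmf over tables with pmf ≤ p_obs
p-value (two-sided) = 0.19355
At α=0.01: p ≥ α → fail to reject H₀

reject H₀: no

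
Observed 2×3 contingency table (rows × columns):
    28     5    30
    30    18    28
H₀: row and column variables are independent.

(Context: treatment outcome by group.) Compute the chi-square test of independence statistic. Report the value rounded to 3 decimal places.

test statistic = 6.325

Row totals [63, 76], col totals [58, 23, 58], n=139
χ² = (28−26.29)²/26.29 + (5−10.42)²/10.42 + (30−26.29)²/26.29 + (30−31.71)²/31.71 + (18−12.58)²/12.58 + (28−31.71)²/31.71 = 6.3253
df = 2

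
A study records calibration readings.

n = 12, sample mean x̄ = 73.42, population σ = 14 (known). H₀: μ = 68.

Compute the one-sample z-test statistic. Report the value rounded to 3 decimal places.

test statistic = 1.341

SE = σ/√n = 14/√12 = 4.0415
z = (x̄−μ₀)/SE = (73.42−68)/4.0415 = 1.3411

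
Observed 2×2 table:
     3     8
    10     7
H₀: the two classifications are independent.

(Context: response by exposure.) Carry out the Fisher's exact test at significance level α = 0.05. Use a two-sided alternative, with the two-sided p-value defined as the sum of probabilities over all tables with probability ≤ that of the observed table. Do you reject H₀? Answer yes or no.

Margins: r₁=11, r₂=17, c₁=13, c₂=15, n=28
p_obs = C(11,3)·C(17,10)/C(28,13); sum pmf over tables with pmf ≤ p_obs
p-value (two-sided) = 0.13673
At α=0.05: p ≥ α → fail to reject H₀

reject H₀: no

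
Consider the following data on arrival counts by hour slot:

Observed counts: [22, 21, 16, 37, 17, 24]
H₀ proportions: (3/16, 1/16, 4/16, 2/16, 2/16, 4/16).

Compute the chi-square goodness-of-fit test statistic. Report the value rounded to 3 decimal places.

n = 137; E_i = n·p_i = [25.69, 8.56, 34.25, 17.12, 17.12, 34.25]
χ² = (22−25.69)²/25.69 + (21−8.56)²/8.56 + (16−34.25)²/34.25 + (37−17.12)²/17.12 + (17−17.12)²/17.12 + (24−34.25)²/34.25 = 54.4550
df = 5

test statistic = 54.455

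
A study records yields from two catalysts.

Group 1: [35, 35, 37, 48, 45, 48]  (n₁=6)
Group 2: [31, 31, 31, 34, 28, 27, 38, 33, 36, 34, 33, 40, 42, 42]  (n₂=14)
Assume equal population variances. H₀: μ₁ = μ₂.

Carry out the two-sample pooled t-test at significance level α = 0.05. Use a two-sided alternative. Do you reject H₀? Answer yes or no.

reject H₀: yes

x̄₁=41.333, s₁=6.346, n₁=6
x̄₂=34.286, s₂=4.779, n₂=14
s_p² = [5·6.346² + 13·4.779²]/18 = 27.6772
SE = √(s_p²·(1/6+1/14)) = 2.5671
t = (41.333−34.286)/2.5671 = 2.7454
df = 18
p-value (two-sided) = 0.01330
At α=0.05: p < α → reject H₀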